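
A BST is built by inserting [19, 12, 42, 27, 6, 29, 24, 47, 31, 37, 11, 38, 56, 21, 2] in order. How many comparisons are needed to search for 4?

Search path for 4: 19 -> 12 -> 6 -> 2
Found: False
Comparisons: 4


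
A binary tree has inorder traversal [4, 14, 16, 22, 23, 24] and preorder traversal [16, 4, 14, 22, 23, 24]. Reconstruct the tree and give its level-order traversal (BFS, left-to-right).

Inorder:  [4, 14, 16, 22, 23, 24]
Preorder: [16, 4, 14, 22, 23, 24]
Algorithm: preorder visits root first, so consume preorder in order;
for each root, split the current inorder slice at that value into
left-subtree inorder and right-subtree inorder, then recurse.
Recursive splits:
  root=16; inorder splits into left=[4, 14], right=[22, 23, 24]
  root=4; inorder splits into left=[], right=[14]
  root=14; inorder splits into left=[], right=[]
  root=22; inorder splits into left=[], right=[23, 24]
  root=23; inorder splits into left=[], right=[24]
  root=24; inorder splits into left=[], right=[]
Reconstructed level-order: [16, 4, 22, 14, 23, 24]


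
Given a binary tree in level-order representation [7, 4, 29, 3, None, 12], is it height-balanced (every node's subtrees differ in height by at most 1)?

Tree (level-order array): [7, 4, 29, 3, None, 12]
Definition: a tree is height-balanced if, at every node, |h(left) - h(right)| <= 1 (empty subtree has height -1).
Bottom-up per-node check:
  node 3: h_left=-1, h_right=-1, diff=0 [OK], height=0
  node 4: h_left=0, h_right=-1, diff=1 [OK], height=1
  node 12: h_left=-1, h_right=-1, diff=0 [OK], height=0
  node 29: h_left=0, h_right=-1, diff=1 [OK], height=1
  node 7: h_left=1, h_right=1, diff=0 [OK], height=2
All nodes satisfy the balance condition.
Result: Balanced


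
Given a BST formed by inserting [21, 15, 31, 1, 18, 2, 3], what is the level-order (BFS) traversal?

Tree insertion order: [21, 15, 31, 1, 18, 2, 3]
Tree (level-order array): [21, 15, 31, 1, 18, None, None, None, 2, None, None, None, 3]
BFS from the root, enqueuing left then right child of each popped node:
  queue [21] -> pop 21, enqueue [15, 31], visited so far: [21]
  queue [15, 31] -> pop 15, enqueue [1, 18], visited so far: [21, 15]
  queue [31, 1, 18] -> pop 31, enqueue [none], visited so far: [21, 15, 31]
  queue [1, 18] -> pop 1, enqueue [2], visited so far: [21, 15, 31, 1]
  queue [18, 2] -> pop 18, enqueue [none], visited so far: [21, 15, 31, 1, 18]
  queue [2] -> pop 2, enqueue [3], visited so far: [21, 15, 31, 1, 18, 2]
  queue [3] -> pop 3, enqueue [none], visited so far: [21, 15, 31, 1, 18, 2, 3]
Result: [21, 15, 31, 1, 18, 2, 3]


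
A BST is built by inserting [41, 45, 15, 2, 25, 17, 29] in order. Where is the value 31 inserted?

Starting tree (level order): [41, 15, 45, 2, 25, None, None, None, None, 17, 29]
Insertion path: 41 -> 15 -> 25 -> 29
Result: insert 31 as right child of 29
Final tree (level order): [41, 15, 45, 2, 25, None, None, None, None, 17, 29, None, None, None, 31]


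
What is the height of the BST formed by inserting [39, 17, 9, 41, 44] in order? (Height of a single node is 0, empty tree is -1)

Insertion order: [39, 17, 9, 41, 44]
Tree (level-order array): [39, 17, 41, 9, None, None, 44]
Compute height bottom-up (empty subtree = -1):
  height(9) = 1 + max(-1, -1) = 0
  height(17) = 1 + max(0, -1) = 1
  height(44) = 1 + max(-1, -1) = 0
  height(41) = 1 + max(-1, 0) = 1
  height(39) = 1 + max(1, 1) = 2
Height = 2


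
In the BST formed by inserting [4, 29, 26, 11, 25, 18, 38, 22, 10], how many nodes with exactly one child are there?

Tree built from: [4, 29, 26, 11, 25, 18, 38, 22, 10]
Tree (level-order array): [4, None, 29, 26, 38, 11, None, None, None, 10, 25, None, None, 18, None, None, 22]
Rule: These are nodes with exactly 1 non-null child.
Per-node child counts:
  node 4: 1 child(ren)
  node 29: 2 child(ren)
  node 26: 1 child(ren)
  node 11: 2 child(ren)
  node 10: 0 child(ren)
  node 25: 1 child(ren)
  node 18: 1 child(ren)
  node 22: 0 child(ren)
  node 38: 0 child(ren)
Matching nodes: [4, 26, 25, 18]
Count of nodes with exactly one child: 4


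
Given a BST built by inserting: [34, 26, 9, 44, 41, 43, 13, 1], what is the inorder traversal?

Tree insertion order: [34, 26, 9, 44, 41, 43, 13, 1]
Tree (level-order array): [34, 26, 44, 9, None, 41, None, 1, 13, None, 43]
Inorder traversal: [1, 9, 13, 26, 34, 41, 43, 44]


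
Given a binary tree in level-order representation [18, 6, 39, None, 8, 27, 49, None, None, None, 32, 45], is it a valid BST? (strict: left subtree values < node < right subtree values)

Level-order array: [18, 6, 39, None, 8, 27, 49, None, None, None, 32, 45]
Validate using subtree bounds (lo, hi): at each node, require lo < value < hi,
then recurse left with hi=value and right with lo=value.
Preorder trace (stopping at first violation):
  at node 18 with bounds (-inf, +inf): OK
  at node 6 with bounds (-inf, 18): OK
  at node 8 with bounds (6, 18): OK
  at node 39 with bounds (18, +inf): OK
  at node 27 with bounds (18, 39): OK
  at node 32 with bounds (27, 39): OK
  at node 49 with bounds (39, +inf): OK
  at node 45 with bounds (39, 49): OK
No violation found at any node.
Result: Valid BST


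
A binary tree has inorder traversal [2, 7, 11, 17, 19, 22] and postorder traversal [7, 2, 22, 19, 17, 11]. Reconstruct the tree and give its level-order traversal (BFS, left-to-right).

Inorder:   [2, 7, 11, 17, 19, 22]
Postorder: [7, 2, 22, 19, 17, 11]
Algorithm: postorder visits root last, so walk postorder right-to-left;
each value is the root of the current inorder slice — split it at that
value, recurse on the right subtree first, then the left.
Recursive splits:
  root=11; inorder splits into left=[2, 7], right=[17, 19, 22]
  root=17; inorder splits into left=[], right=[19, 22]
  root=19; inorder splits into left=[], right=[22]
  root=22; inorder splits into left=[], right=[]
  root=2; inorder splits into left=[], right=[7]
  root=7; inorder splits into left=[], right=[]
Reconstructed level-order: [11, 2, 17, 7, 19, 22]


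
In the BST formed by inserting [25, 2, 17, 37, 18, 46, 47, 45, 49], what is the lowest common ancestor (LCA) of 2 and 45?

Tree insertion order: [25, 2, 17, 37, 18, 46, 47, 45, 49]
Tree (level-order array): [25, 2, 37, None, 17, None, 46, None, 18, 45, 47, None, None, None, None, None, 49]
In a BST, the LCA of p=2, q=45 is the first node v on the
root-to-leaf path with p <= v <= q (go left if both < v, right if both > v).
Walk from root:
  at 25: 2 <= 25 <= 45, this is the LCA
LCA = 25


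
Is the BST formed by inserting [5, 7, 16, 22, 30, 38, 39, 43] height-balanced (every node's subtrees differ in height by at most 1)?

Tree (level-order array): [5, None, 7, None, 16, None, 22, None, 30, None, 38, None, 39, None, 43]
Definition: a tree is height-balanced if, at every node, |h(left) - h(right)| <= 1 (empty subtree has height -1).
Bottom-up per-node check:
  node 43: h_left=-1, h_right=-1, diff=0 [OK], height=0
  node 39: h_left=-1, h_right=0, diff=1 [OK], height=1
  node 38: h_left=-1, h_right=1, diff=2 [FAIL (|-1-1|=2 > 1)], height=2
  node 30: h_left=-1, h_right=2, diff=3 [FAIL (|-1-2|=3 > 1)], height=3
  node 22: h_left=-1, h_right=3, diff=4 [FAIL (|-1-3|=4 > 1)], height=4
  node 16: h_left=-1, h_right=4, diff=5 [FAIL (|-1-4|=5 > 1)], height=5
  node 7: h_left=-1, h_right=5, diff=6 [FAIL (|-1-5|=6 > 1)], height=6
  node 5: h_left=-1, h_right=6, diff=7 [FAIL (|-1-6|=7 > 1)], height=7
Node 38 violates the condition: |-1 - 1| = 2 > 1.
Result: Not balanced


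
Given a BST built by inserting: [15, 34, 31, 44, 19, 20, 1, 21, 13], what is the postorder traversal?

Tree insertion order: [15, 34, 31, 44, 19, 20, 1, 21, 13]
Tree (level-order array): [15, 1, 34, None, 13, 31, 44, None, None, 19, None, None, None, None, 20, None, 21]
Postorder traversal: [13, 1, 21, 20, 19, 31, 44, 34, 15]


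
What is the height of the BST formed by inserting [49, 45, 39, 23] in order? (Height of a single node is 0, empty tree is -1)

Insertion order: [49, 45, 39, 23]
Tree (level-order array): [49, 45, None, 39, None, 23]
Compute height bottom-up (empty subtree = -1):
  height(23) = 1 + max(-1, -1) = 0
  height(39) = 1 + max(0, -1) = 1
  height(45) = 1 + max(1, -1) = 2
  height(49) = 1 + max(2, -1) = 3
Height = 3


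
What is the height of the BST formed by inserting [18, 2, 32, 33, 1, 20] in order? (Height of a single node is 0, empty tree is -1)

Insertion order: [18, 2, 32, 33, 1, 20]
Tree (level-order array): [18, 2, 32, 1, None, 20, 33]
Compute height bottom-up (empty subtree = -1):
  height(1) = 1 + max(-1, -1) = 0
  height(2) = 1 + max(0, -1) = 1
  height(20) = 1 + max(-1, -1) = 0
  height(33) = 1 + max(-1, -1) = 0
  height(32) = 1 + max(0, 0) = 1
  height(18) = 1 + max(1, 1) = 2
Height = 2


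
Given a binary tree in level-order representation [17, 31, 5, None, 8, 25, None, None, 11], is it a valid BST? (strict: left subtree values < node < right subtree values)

Level-order array: [17, 31, 5, None, 8, 25, None, None, 11]
Validate using subtree bounds (lo, hi): at each node, require lo < value < hi,
then recurse left with hi=value and right with lo=value.
Preorder trace (stopping at first violation):
  at node 17 with bounds (-inf, +inf): OK
  at node 31 with bounds (-inf, 17): VIOLATION
Node 31 violates its bound: not (-inf < 31 < 17).
Result: Not a valid BST


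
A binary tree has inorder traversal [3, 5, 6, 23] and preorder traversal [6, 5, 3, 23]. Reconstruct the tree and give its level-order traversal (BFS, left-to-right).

Inorder:  [3, 5, 6, 23]
Preorder: [6, 5, 3, 23]
Algorithm: preorder visits root first, so consume preorder in order;
for each root, split the current inorder slice at that value into
left-subtree inorder and right-subtree inorder, then recurse.
Recursive splits:
  root=6; inorder splits into left=[3, 5], right=[23]
  root=5; inorder splits into left=[3], right=[]
  root=3; inorder splits into left=[], right=[]
  root=23; inorder splits into left=[], right=[]
Reconstructed level-order: [6, 5, 23, 3]


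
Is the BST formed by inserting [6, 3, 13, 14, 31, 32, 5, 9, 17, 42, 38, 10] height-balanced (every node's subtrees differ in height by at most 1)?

Tree (level-order array): [6, 3, 13, None, 5, 9, 14, None, None, None, 10, None, 31, None, None, 17, 32, None, None, None, 42, 38]
Definition: a tree is height-balanced if, at every node, |h(left) - h(right)| <= 1 (empty subtree has height -1).
Bottom-up per-node check:
  node 5: h_left=-1, h_right=-1, diff=0 [OK], height=0
  node 3: h_left=-1, h_right=0, diff=1 [OK], height=1
  node 10: h_left=-1, h_right=-1, diff=0 [OK], height=0
  node 9: h_left=-1, h_right=0, diff=1 [OK], height=1
  node 17: h_left=-1, h_right=-1, diff=0 [OK], height=0
  node 38: h_left=-1, h_right=-1, diff=0 [OK], height=0
  node 42: h_left=0, h_right=-1, diff=1 [OK], height=1
  node 32: h_left=-1, h_right=1, diff=2 [FAIL (|-1-1|=2 > 1)], height=2
  node 31: h_left=0, h_right=2, diff=2 [FAIL (|0-2|=2 > 1)], height=3
  node 14: h_left=-1, h_right=3, diff=4 [FAIL (|-1-3|=4 > 1)], height=4
  node 13: h_left=1, h_right=4, diff=3 [FAIL (|1-4|=3 > 1)], height=5
  node 6: h_left=1, h_right=5, diff=4 [FAIL (|1-5|=4 > 1)], height=6
Node 32 violates the condition: |-1 - 1| = 2 > 1.
Result: Not balanced


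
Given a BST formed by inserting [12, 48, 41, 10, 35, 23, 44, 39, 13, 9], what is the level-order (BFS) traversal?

Tree insertion order: [12, 48, 41, 10, 35, 23, 44, 39, 13, 9]
Tree (level-order array): [12, 10, 48, 9, None, 41, None, None, None, 35, 44, 23, 39, None, None, 13]
BFS from the root, enqueuing left then right child of each popped node:
  queue [12] -> pop 12, enqueue [10, 48], visited so far: [12]
  queue [10, 48] -> pop 10, enqueue [9], visited so far: [12, 10]
  queue [48, 9] -> pop 48, enqueue [41], visited so far: [12, 10, 48]
  queue [9, 41] -> pop 9, enqueue [none], visited so far: [12, 10, 48, 9]
  queue [41] -> pop 41, enqueue [35, 44], visited so far: [12, 10, 48, 9, 41]
  queue [35, 44] -> pop 35, enqueue [23, 39], visited so far: [12, 10, 48, 9, 41, 35]
  queue [44, 23, 39] -> pop 44, enqueue [none], visited so far: [12, 10, 48, 9, 41, 35, 44]
  queue [23, 39] -> pop 23, enqueue [13], visited so far: [12, 10, 48, 9, 41, 35, 44, 23]
  queue [39, 13] -> pop 39, enqueue [none], visited so far: [12, 10, 48, 9, 41, 35, 44, 23, 39]
  queue [13] -> pop 13, enqueue [none], visited so far: [12, 10, 48, 9, 41, 35, 44, 23, 39, 13]
Result: [12, 10, 48, 9, 41, 35, 44, 23, 39, 13]


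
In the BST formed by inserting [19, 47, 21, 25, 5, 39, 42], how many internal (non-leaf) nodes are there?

Tree built from: [19, 47, 21, 25, 5, 39, 42]
Tree (level-order array): [19, 5, 47, None, None, 21, None, None, 25, None, 39, None, 42]
Rule: An internal node has at least one child.
Per-node child counts:
  node 19: 2 child(ren)
  node 5: 0 child(ren)
  node 47: 1 child(ren)
  node 21: 1 child(ren)
  node 25: 1 child(ren)
  node 39: 1 child(ren)
  node 42: 0 child(ren)
Matching nodes: [19, 47, 21, 25, 39]
Count of internal (non-leaf) nodes: 5


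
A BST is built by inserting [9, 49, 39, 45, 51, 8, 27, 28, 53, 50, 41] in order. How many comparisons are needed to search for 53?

Search path for 53: 9 -> 49 -> 51 -> 53
Found: True
Comparisons: 4


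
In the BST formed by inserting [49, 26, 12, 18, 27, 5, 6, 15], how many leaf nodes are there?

Tree built from: [49, 26, 12, 18, 27, 5, 6, 15]
Tree (level-order array): [49, 26, None, 12, 27, 5, 18, None, None, None, 6, 15]
Rule: A leaf has 0 children.
Per-node child counts:
  node 49: 1 child(ren)
  node 26: 2 child(ren)
  node 12: 2 child(ren)
  node 5: 1 child(ren)
  node 6: 0 child(ren)
  node 18: 1 child(ren)
  node 15: 0 child(ren)
  node 27: 0 child(ren)
Matching nodes: [6, 15, 27]
Count of leaf nodes: 3


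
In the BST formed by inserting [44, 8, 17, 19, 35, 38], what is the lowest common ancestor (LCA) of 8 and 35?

Tree insertion order: [44, 8, 17, 19, 35, 38]
Tree (level-order array): [44, 8, None, None, 17, None, 19, None, 35, None, 38]
In a BST, the LCA of p=8, q=35 is the first node v on the
root-to-leaf path with p <= v <= q (go left if both < v, right if both > v).
Walk from root:
  at 44: both 8 and 35 < 44, go left
  at 8: 8 <= 8 <= 35, this is the LCA
LCA = 8


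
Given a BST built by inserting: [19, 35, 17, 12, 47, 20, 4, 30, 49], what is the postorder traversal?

Tree insertion order: [19, 35, 17, 12, 47, 20, 4, 30, 49]
Tree (level-order array): [19, 17, 35, 12, None, 20, 47, 4, None, None, 30, None, 49]
Postorder traversal: [4, 12, 17, 30, 20, 49, 47, 35, 19]


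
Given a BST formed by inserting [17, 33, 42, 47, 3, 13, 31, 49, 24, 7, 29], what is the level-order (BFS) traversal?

Tree insertion order: [17, 33, 42, 47, 3, 13, 31, 49, 24, 7, 29]
Tree (level-order array): [17, 3, 33, None, 13, 31, 42, 7, None, 24, None, None, 47, None, None, None, 29, None, 49]
BFS from the root, enqueuing left then right child of each popped node:
  queue [17] -> pop 17, enqueue [3, 33], visited so far: [17]
  queue [3, 33] -> pop 3, enqueue [13], visited so far: [17, 3]
  queue [33, 13] -> pop 33, enqueue [31, 42], visited so far: [17, 3, 33]
  queue [13, 31, 42] -> pop 13, enqueue [7], visited so far: [17, 3, 33, 13]
  queue [31, 42, 7] -> pop 31, enqueue [24], visited so far: [17, 3, 33, 13, 31]
  queue [42, 7, 24] -> pop 42, enqueue [47], visited so far: [17, 3, 33, 13, 31, 42]
  queue [7, 24, 47] -> pop 7, enqueue [none], visited so far: [17, 3, 33, 13, 31, 42, 7]
  queue [24, 47] -> pop 24, enqueue [29], visited so far: [17, 3, 33, 13, 31, 42, 7, 24]
  queue [47, 29] -> pop 47, enqueue [49], visited so far: [17, 3, 33, 13, 31, 42, 7, 24, 47]
  queue [29, 49] -> pop 29, enqueue [none], visited so far: [17, 3, 33, 13, 31, 42, 7, 24, 47, 29]
  queue [49] -> pop 49, enqueue [none], visited so far: [17, 3, 33, 13, 31, 42, 7, 24, 47, 29, 49]
Result: [17, 3, 33, 13, 31, 42, 7, 24, 47, 29, 49]


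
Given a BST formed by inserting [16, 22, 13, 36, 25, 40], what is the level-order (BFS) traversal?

Tree insertion order: [16, 22, 13, 36, 25, 40]
Tree (level-order array): [16, 13, 22, None, None, None, 36, 25, 40]
BFS from the root, enqueuing left then right child of each popped node:
  queue [16] -> pop 16, enqueue [13, 22], visited so far: [16]
  queue [13, 22] -> pop 13, enqueue [none], visited so far: [16, 13]
  queue [22] -> pop 22, enqueue [36], visited so far: [16, 13, 22]
  queue [36] -> pop 36, enqueue [25, 40], visited so far: [16, 13, 22, 36]
  queue [25, 40] -> pop 25, enqueue [none], visited so far: [16, 13, 22, 36, 25]
  queue [40] -> pop 40, enqueue [none], visited so far: [16, 13, 22, 36, 25, 40]
Result: [16, 13, 22, 36, 25, 40]


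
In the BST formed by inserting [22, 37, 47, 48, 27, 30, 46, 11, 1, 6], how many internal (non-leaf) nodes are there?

Tree built from: [22, 37, 47, 48, 27, 30, 46, 11, 1, 6]
Tree (level-order array): [22, 11, 37, 1, None, 27, 47, None, 6, None, 30, 46, 48]
Rule: An internal node has at least one child.
Per-node child counts:
  node 22: 2 child(ren)
  node 11: 1 child(ren)
  node 1: 1 child(ren)
  node 6: 0 child(ren)
  node 37: 2 child(ren)
  node 27: 1 child(ren)
  node 30: 0 child(ren)
  node 47: 2 child(ren)
  node 46: 0 child(ren)
  node 48: 0 child(ren)
Matching nodes: [22, 11, 1, 37, 27, 47]
Count of internal (non-leaf) nodes: 6


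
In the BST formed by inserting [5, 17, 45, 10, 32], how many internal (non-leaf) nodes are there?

Tree built from: [5, 17, 45, 10, 32]
Tree (level-order array): [5, None, 17, 10, 45, None, None, 32]
Rule: An internal node has at least one child.
Per-node child counts:
  node 5: 1 child(ren)
  node 17: 2 child(ren)
  node 10: 0 child(ren)
  node 45: 1 child(ren)
  node 32: 0 child(ren)
Matching nodes: [5, 17, 45]
Count of internal (non-leaf) nodes: 3


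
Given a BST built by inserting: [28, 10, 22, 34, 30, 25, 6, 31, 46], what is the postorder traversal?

Tree insertion order: [28, 10, 22, 34, 30, 25, 6, 31, 46]
Tree (level-order array): [28, 10, 34, 6, 22, 30, 46, None, None, None, 25, None, 31]
Postorder traversal: [6, 25, 22, 10, 31, 30, 46, 34, 28]


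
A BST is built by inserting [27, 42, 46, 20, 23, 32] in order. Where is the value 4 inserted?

Starting tree (level order): [27, 20, 42, None, 23, 32, 46]
Insertion path: 27 -> 20
Result: insert 4 as left child of 20
Final tree (level order): [27, 20, 42, 4, 23, 32, 46]


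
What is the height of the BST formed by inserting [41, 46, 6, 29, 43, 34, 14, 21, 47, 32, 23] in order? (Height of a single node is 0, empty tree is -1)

Insertion order: [41, 46, 6, 29, 43, 34, 14, 21, 47, 32, 23]
Tree (level-order array): [41, 6, 46, None, 29, 43, 47, 14, 34, None, None, None, None, None, 21, 32, None, None, 23]
Compute height bottom-up (empty subtree = -1):
  height(23) = 1 + max(-1, -1) = 0
  height(21) = 1 + max(-1, 0) = 1
  height(14) = 1 + max(-1, 1) = 2
  height(32) = 1 + max(-1, -1) = 0
  height(34) = 1 + max(0, -1) = 1
  height(29) = 1 + max(2, 1) = 3
  height(6) = 1 + max(-1, 3) = 4
  height(43) = 1 + max(-1, -1) = 0
  height(47) = 1 + max(-1, -1) = 0
  height(46) = 1 + max(0, 0) = 1
  height(41) = 1 + max(4, 1) = 5
Height = 5


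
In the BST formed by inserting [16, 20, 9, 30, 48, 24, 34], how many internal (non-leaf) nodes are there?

Tree built from: [16, 20, 9, 30, 48, 24, 34]
Tree (level-order array): [16, 9, 20, None, None, None, 30, 24, 48, None, None, 34]
Rule: An internal node has at least one child.
Per-node child counts:
  node 16: 2 child(ren)
  node 9: 0 child(ren)
  node 20: 1 child(ren)
  node 30: 2 child(ren)
  node 24: 0 child(ren)
  node 48: 1 child(ren)
  node 34: 0 child(ren)
Matching nodes: [16, 20, 30, 48]
Count of internal (non-leaf) nodes: 4


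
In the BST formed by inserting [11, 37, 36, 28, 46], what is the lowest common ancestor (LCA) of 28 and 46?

Tree insertion order: [11, 37, 36, 28, 46]
Tree (level-order array): [11, None, 37, 36, 46, 28]
In a BST, the LCA of p=28, q=46 is the first node v on the
root-to-leaf path with p <= v <= q (go left if both < v, right if both > v).
Walk from root:
  at 11: both 28 and 46 > 11, go right
  at 37: 28 <= 37 <= 46, this is the LCA
LCA = 37


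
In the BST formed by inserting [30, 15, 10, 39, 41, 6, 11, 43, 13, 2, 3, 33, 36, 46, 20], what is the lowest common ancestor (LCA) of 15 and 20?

Tree insertion order: [30, 15, 10, 39, 41, 6, 11, 43, 13, 2, 3, 33, 36, 46, 20]
Tree (level-order array): [30, 15, 39, 10, 20, 33, 41, 6, 11, None, None, None, 36, None, 43, 2, None, None, 13, None, None, None, 46, None, 3]
In a BST, the LCA of p=15, q=20 is the first node v on the
root-to-leaf path with p <= v <= q (go left if both < v, right if both > v).
Walk from root:
  at 30: both 15 and 20 < 30, go left
  at 15: 15 <= 15 <= 20, this is the LCA
LCA = 15


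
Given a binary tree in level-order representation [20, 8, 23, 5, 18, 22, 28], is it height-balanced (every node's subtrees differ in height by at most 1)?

Tree (level-order array): [20, 8, 23, 5, 18, 22, 28]
Definition: a tree is height-balanced if, at every node, |h(left) - h(right)| <= 1 (empty subtree has height -1).
Bottom-up per-node check:
  node 5: h_left=-1, h_right=-1, diff=0 [OK], height=0
  node 18: h_left=-1, h_right=-1, diff=0 [OK], height=0
  node 8: h_left=0, h_right=0, diff=0 [OK], height=1
  node 22: h_left=-1, h_right=-1, diff=0 [OK], height=0
  node 28: h_left=-1, h_right=-1, diff=0 [OK], height=0
  node 23: h_left=0, h_right=0, diff=0 [OK], height=1
  node 20: h_left=1, h_right=1, diff=0 [OK], height=2
All nodes satisfy the balance condition.
Result: Balanced


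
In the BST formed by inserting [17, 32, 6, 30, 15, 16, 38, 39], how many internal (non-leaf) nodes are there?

Tree built from: [17, 32, 6, 30, 15, 16, 38, 39]
Tree (level-order array): [17, 6, 32, None, 15, 30, 38, None, 16, None, None, None, 39]
Rule: An internal node has at least one child.
Per-node child counts:
  node 17: 2 child(ren)
  node 6: 1 child(ren)
  node 15: 1 child(ren)
  node 16: 0 child(ren)
  node 32: 2 child(ren)
  node 30: 0 child(ren)
  node 38: 1 child(ren)
  node 39: 0 child(ren)
Matching nodes: [17, 6, 15, 32, 38]
Count of internal (non-leaf) nodes: 5


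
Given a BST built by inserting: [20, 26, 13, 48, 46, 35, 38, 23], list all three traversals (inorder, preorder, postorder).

Tree insertion order: [20, 26, 13, 48, 46, 35, 38, 23]
Tree (level-order array): [20, 13, 26, None, None, 23, 48, None, None, 46, None, 35, None, None, 38]
Inorder (L, root, R): [13, 20, 23, 26, 35, 38, 46, 48]
Preorder (root, L, R): [20, 13, 26, 23, 48, 46, 35, 38]
Postorder (L, R, root): [13, 23, 38, 35, 46, 48, 26, 20]


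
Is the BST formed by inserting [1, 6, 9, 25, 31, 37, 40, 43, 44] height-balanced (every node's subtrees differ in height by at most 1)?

Tree (level-order array): [1, None, 6, None, 9, None, 25, None, 31, None, 37, None, 40, None, 43, None, 44]
Definition: a tree is height-balanced if, at every node, |h(left) - h(right)| <= 1 (empty subtree has height -1).
Bottom-up per-node check:
  node 44: h_left=-1, h_right=-1, diff=0 [OK], height=0
  node 43: h_left=-1, h_right=0, diff=1 [OK], height=1
  node 40: h_left=-1, h_right=1, diff=2 [FAIL (|-1-1|=2 > 1)], height=2
  node 37: h_left=-1, h_right=2, diff=3 [FAIL (|-1-2|=3 > 1)], height=3
  node 31: h_left=-1, h_right=3, diff=4 [FAIL (|-1-3|=4 > 1)], height=4
  node 25: h_left=-1, h_right=4, diff=5 [FAIL (|-1-4|=5 > 1)], height=5
  node 9: h_left=-1, h_right=5, diff=6 [FAIL (|-1-5|=6 > 1)], height=6
  node 6: h_left=-1, h_right=6, diff=7 [FAIL (|-1-6|=7 > 1)], height=7
  node 1: h_left=-1, h_right=7, diff=8 [FAIL (|-1-7|=8 > 1)], height=8
Node 40 violates the condition: |-1 - 1| = 2 > 1.
Result: Not balanced


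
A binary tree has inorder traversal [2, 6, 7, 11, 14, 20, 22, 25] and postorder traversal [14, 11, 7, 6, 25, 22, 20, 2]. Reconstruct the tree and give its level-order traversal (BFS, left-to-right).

Inorder:   [2, 6, 7, 11, 14, 20, 22, 25]
Postorder: [14, 11, 7, 6, 25, 22, 20, 2]
Algorithm: postorder visits root last, so walk postorder right-to-left;
each value is the root of the current inorder slice — split it at that
value, recurse on the right subtree first, then the left.
Recursive splits:
  root=2; inorder splits into left=[], right=[6, 7, 11, 14, 20, 22, 25]
  root=20; inorder splits into left=[6, 7, 11, 14], right=[22, 25]
  root=22; inorder splits into left=[], right=[25]
  root=25; inorder splits into left=[], right=[]
  root=6; inorder splits into left=[], right=[7, 11, 14]
  root=7; inorder splits into left=[], right=[11, 14]
  root=11; inorder splits into left=[], right=[14]
  root=14; inorder splits into left=[], right=[]
Reconstructed level-order: [2, 20, 6, 22, 7, 25, 11, 14]


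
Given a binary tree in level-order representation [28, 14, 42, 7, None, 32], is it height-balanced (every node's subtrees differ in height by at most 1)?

Tree (level-order array): [28, 14, 42, 7, None, 32]
Definition: a tree is height-balanced if, at every node, |h(left) - h(right)| <= 1 (empty subtree has height -1).
Bottom-up per-node check:
  node 7: h_left=-1, h_right=-1, diff=0 [OK], height=0
  node 14: h_left=0, h_right=-1, diff=1 [OK], height=1
  node 32: h_left=-1, h_right=-1, diff=0 [OK], height=0
  node 42: h_left=0, h_right=-1, diff=1 [OK], height=1
  node 28: h_left=1, h_right=1, diff=0 [OK], height=2
All nodes satisfy the balance condition.
Result: Balanced


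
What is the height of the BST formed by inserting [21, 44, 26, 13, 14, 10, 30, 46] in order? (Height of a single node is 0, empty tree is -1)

Insertion order: [21, 44, 26, 13, 14, 10, 30, 46]
Tree (level-order array): [21, 13, 44, 10, 14, 26, 46, None, None, None, None, None, 30]
Compute height bottom-up (empty subtree = -1):
  height(10) = 1 + max(-1, -1) = 0
  height(14) = 1 + max(-1, -1) = 0
  height(13) = 1 + max(0, 0) = 1
  height(30) = 1 + max(-1, -1) = 0
  height(26) = 1 + max(-1, 0) = 1
  height(46) = 1 + max(-1, -1) = 0
  height(44) = 1 + max(1, 0) = 2
  height(21) = 1 + max(1, 2) = 3
Height = 3


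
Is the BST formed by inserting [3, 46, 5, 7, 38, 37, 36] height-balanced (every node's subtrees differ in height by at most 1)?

Tree (level-order array): [3, None, 46, 5, None, None, 7, None, 38, 37, None, 36]
Definition: a tree is height-balanced if, at every node, |h(left) - h(right)| <= 1 (empty subtree has height -1).
Bottom-up per-node check:
  node 36: h_left=-1, h_right=-1, diff=0 [OK], height=0
  node 37: h_left=0, h_right=-1, diff=1 [OK], height=1
  node 38: h_left=1, h_right=-1, diff=2 [FAIL (|1--1|=2 > 1)], height=2
  node 7: h_left=-1, h_right=2, diff=3 [FAIL (|-1-2|=3 > 1)], height=3
  node 5: h_left=-1, h_right=3, diff=4 [FAIL (|-1-3|=4 > 1)], height=4
  node 46: h_left=4, h_right=-1, diff=5 [FAIL (|4--1|=5 > 1)], height=5
  node 3: h_left=-1, h_right=5, diff=6 [FAIL (|-1-5|=6 > 1)], height=6
Node 38 violates the condition: |1 - -1| = 2 > 1.
Result: Not balanced


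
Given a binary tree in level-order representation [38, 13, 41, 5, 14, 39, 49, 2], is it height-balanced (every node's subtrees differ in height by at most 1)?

Tree (level-order array): [38, 13, 41, 5, 14, 39, 49, 2]
Definition: a tree is height-balanced if, at every node, |h(left) - h(right)| <= 1 (empty subtree has height -1).
Bottom-up per-node check:
  node 2: h_left=-1, h_right=-1, diff=0 [OK], height=0
  node 5: h_left=0, h_right=-1, diff=1 [OK], height=1
  node 14: h_left=-1, h_right=-1, diff=0 [OK], height=0
  node 13: h_left=1, h_right=0, diff=1 [OK], height=2
  node 39: h_left=-1, h_right=-1, diff=0 [OK], height=0
  node 49: h_left=-1, h_right=-1, diff=0 [OK], height=0
  node 41: h_left=0, h_right=0, diff=0 [OK], height=1
  node 38: h_left=2, h_right=1, diff=1 [OK], height=3
All nodes satisfy the balance condition.
Result: Balanced


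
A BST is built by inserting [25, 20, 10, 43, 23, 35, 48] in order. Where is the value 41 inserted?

Starting tree (level order): [25, 20, 43, 10, 23, 35, 48]
Insertion path: 25 -> 43 -> 35
Result: insert 41 as right child of 35
Final tree (level order): [25, 20, 43, 10, 23, 35, 48, None, None, None, None, None, 41]


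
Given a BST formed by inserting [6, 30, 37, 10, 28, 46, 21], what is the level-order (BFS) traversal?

Tree insertion order: [6, 30, 37, 10, 28, 46, 21]
Tree (level-order array): [6, None, 30, 10, 37, None, 28, None, 46, 21]
BFS from the root, enqueuing left then right child of each popped node:
  queue [6] -> pop 6, enqueue [30], visited so far: [6]
  queue [30] -> pop 30, enqueue [10, 37], visited so far: [6, 30]
  queue [10, 37] -> pop 10, enqueue [28], visited so far: [6, 30, 10]
  queue [37, 28] -> pop 37, enqueue [46], visited so far: [6, 30, 10, 37]
  queue [28, 46] -> pop 28, enqueue [21], visited so far: [6, 30, 10, 37, 28]
  queue [46, 21] -> pop 46, enqueue [none], visited so far: [6, 30, 10, 37, 28, 46]
  queue [21] -> pop 21, enqueue [none], visited so far: [6, 30, 10, 37, 28, 46, 21]
Result: [6, 30, 10, 37, 28, 46, 21]


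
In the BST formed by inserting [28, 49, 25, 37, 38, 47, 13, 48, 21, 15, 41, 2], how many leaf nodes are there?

Tree built from: [28, 49, 25, 37, 38, 47, 13, 48, 21, 15, 41, 2]
Tree (level-order array): [28, 25, 49, 13, None, 37, None, 2, 21, None, 38, None, None, 15, None, None, 47, None, None, 41, 48]
Rule: A leaf has 0 children.
Per-node child counts:
  node 28: 2 child(ren)
  node 25: 1 child(ren)
  node 13: 2 child(ren)
  node 2: 0 child(ren)
  node 21: 1 child(ren)
  node 15: 0 child(ren)
  node 49: 1 child(ren)
  node 37: 1 child(ren)
  node 38: 1 child(ren)
  node 47: 2 child(ren)
  node 41: 0 child(ren)
  node 48: 0 child(ren)
Matching nodes: [2, 15, 41, 48]
Count of leaf nodes: 4


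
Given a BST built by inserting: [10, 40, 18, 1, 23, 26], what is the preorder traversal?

Tree insertion order: [10, 40, 18, 1, 23, 26]
Tree (level-order array): [10, 1, 40, None, None, 18, None, None, 23, None, 26]
Preorder traversal: [10, 1, 40, 18, 23, 26]


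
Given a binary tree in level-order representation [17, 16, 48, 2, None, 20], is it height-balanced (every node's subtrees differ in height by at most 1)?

Tree (level-order array): [17, 16, 48, 2, None, 20]
Definition: a tree is height-balanced if, at every node, |h(left) - h(right)| <= 1 (empty subtree has height -1).
Bottom-up per-node check:
  node 2: h_left=-1, h_right=-1, diff=0 [OK], height=0
  node 16: h_left=0, h_right=-1, diff=1 [OK], height=1
  node 20: h_left=-1, h_right=-1, diff=0 [OK], height=0
  node 48: h_left=0, h_right=-1, diff=1 [OK], height=1
  node 17: h_left=1, h_right=1, diff=0 [OK], height=2
All nodes satisfy the balance condition.
Result: Balanced


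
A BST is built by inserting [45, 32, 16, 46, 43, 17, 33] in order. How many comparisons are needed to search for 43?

Search path for 43: 45 -> 32 -> 43
Found: True
Comparisons: 3


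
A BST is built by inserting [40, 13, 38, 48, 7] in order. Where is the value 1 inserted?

Starting tree (level order): [40, 13, 48, 7, 38]
Insertion path: 40 -> 13 -> 7
Result: insert 1 as left child of 7
Final tree (level order): [40, 13, 48, 7, 38, None, None, 1]


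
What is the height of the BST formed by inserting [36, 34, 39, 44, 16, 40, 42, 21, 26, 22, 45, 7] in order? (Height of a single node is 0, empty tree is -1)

Insertion order: [36, 34, 39, 44, 16, 40, 42, 21, 26, 22, 45, 7]
Tree (level-order array): [36, 34, 39, 16, None, None, 44, 7, 21, 40, 45, None, None, None, 26, None, 42, None, None, 22]
Compute height bottom-up (empty subtree = -1):
  height(7) = 1 + max(-1, -1) = 0
  height(22) = 1 + max(-1, -1) = 0
  height(26) = 1 + max(0, -1) = 1
  height(21) = 1 + max(-1, 1) = 2
  height(16) = 1 + max(0, 2) = 3
  height(34) = 1 + max(3, -1) = 4
  height(42) = 1 + max(-1, -1) = 0
  height(40) = 1 + max(-1, 0) = 1
  height(45) = 1 + max(-1, -1) = 0
  height(44) = 1 + max(1, 0) = 2
  height(39) = 1 + max(-1, 2) = 3
  height(36) = 1 + max(4, 3) = 5
Height = 5


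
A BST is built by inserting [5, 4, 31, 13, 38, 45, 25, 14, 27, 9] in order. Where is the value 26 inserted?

Starting tree (level order): [5, 4, 31, None, None, 13, 38, 9, 25, None, 45, None, None, 14, 27]
Insertion path: 5 -> 31 -> 13 -> 25 -> 27
Result: insert 26 as left child of 27
Final tree (level order): [5, 4, 31, None, None, 13, 38, 9, 25, None, 45, None, None, 14, 27, None, None, None, None, 26]


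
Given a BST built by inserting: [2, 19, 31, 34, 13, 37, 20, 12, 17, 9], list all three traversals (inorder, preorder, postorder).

Tree insertion order: [2, 19, 31, 34, 13, 37, 20, 12, 17, 9]
Tree (level-order array): [2, None, 19, 13, 31, 12, 17, 20, 34, 9, None, None, None, None, None, None, 37]
Inorder (L, root, R): [2, 9, 12, 13, 17, 19, 20, 31, 34, 37]
Preorder (root, L, R): [2, 19, 13, 12, 9, 17, 31, 20, 34, 37]
Postorder (L, R, root): [9, 12, 17, 13, 20, 37, 34, 31, 19, 2]


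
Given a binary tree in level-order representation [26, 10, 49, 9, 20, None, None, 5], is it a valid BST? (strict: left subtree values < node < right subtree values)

Level-order array: [26, 10, 49, 9, 20, None, None, 5]
Validate using subtree bounds (lo, hi): at each node, require lo < value < hi,
then recurse left with hi=value and right with lo=value.
Preorder trace (stopping at first violation):
  at node 26 with bounds (-inf, +inf): OK
  at node 10 with bounds (-inf, 26): OK
  at node 9 with bounds (-inf, 10): OK
  at node 5 with bounds (-inf, 9): OK
  at node 20 with bounds (10, 26): OK
  at node 49 with bounds (26, +inf): OK
No violation found at any node.
Result: Valid BST


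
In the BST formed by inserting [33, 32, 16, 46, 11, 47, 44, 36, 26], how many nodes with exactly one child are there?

Tree built from: [33, 32, 16, 46, 11, 47, 44, 36, 26]
Tree (level-order array): [33, 32, 46, 16, None, 44, 47, 11, 26, 36]
Rule: These are nodes with exactly 1 non-null child.
Per-node child counts:
  node 33: 2 child(ren)
  node 32: 1 child(ren)
  node 16: 2 child(ren)
  node 11: 0 child(ren)
  node 26: 0 child(ren)
  node 46: 2 child(ren)
  node 44: 1 child(ren)
  node 36: 0 child(ren)
  node 47: 0 child(ren)
Matching nodes: [32, 44]
Count of nodes with exactly one child: 2


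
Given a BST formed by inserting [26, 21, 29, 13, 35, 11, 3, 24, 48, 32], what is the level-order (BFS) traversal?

Tree insertion order: [26, 21, 29, 13, 35, 11, 3, 24, 48, 32]
Tree (level-order array): [26, 21, 29, 13, 24, None, 35, 11, None, None, None, 32, 48, 3]
BFS from the root, enqueuing left then right child of each popped node:
  queue [26] -> pop 26, enqueue [21, 29], visited so far: [26]
  queue [21, 29] -> pop 21, enqueue [13, 24], visited so far: [26, 21]
  queue [29, 13, 24] -> pop 29, enqueue [35], visited so far: [26, 21, 29]
  queue [13, 24, 35] -> pop 13, enqueue [11], visited so far: [26, 21, 29, 13]
  queue [24, 35, 11] -> pop 24, enqueue [none], visited so far: [26, 21, 29, 13, 24]
  queue [35, 11] -> pop 35, enqueue [32, 48], visited so far: [26, 21, 29, 13, 24, 35]
  queue [11, 32, 48] -> pop 11, enqueue [3], visited so far: [26, 21, 29, 13, 24, 35, 11]
  queue [32, 48, 3] -> pop 32, enqueue [none], visited so far: [26, 21, 29, 13, 24, 35, 11, 32]
  queue [48, 3] -> pop 48, enqueue [none], visited so far: [26, 21, 29, 13, 24, 35, 11, 32, 48]
  queue [3] -> pop 3, enqueue [none], visited so far: [26, 21, 29, 13, 24, 35, 11, 32, 48, 3]
Result: [26, 21, 29, 13, 24, 35, 11, 32, 48, 3]


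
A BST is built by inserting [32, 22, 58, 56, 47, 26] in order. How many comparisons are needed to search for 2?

Search path for 2: 32 -> 22
Found: False
Comparisons: 2


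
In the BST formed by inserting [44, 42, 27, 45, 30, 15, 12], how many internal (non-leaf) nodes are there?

Tree built from: [44, 42, 27, 45, 30, 15, 12]
Tree (level-order array): [44, 42, 45, 27, None, None, None, 15, 30, 12]
Rule: An internal node has at least one child.
Per-node child counts:
  node 44: 2 child(ren)
  node 42: 1 child(ren)
  node 27: 2 child(ren)
  node 15: 1 child(ren)
  node 12: 0 child(ren)
  node 30: 0 child(ren)
  node 45: 0 child(ren)
Matching nodes: [44, 42, 27, 15]
Count of internal (non-leaf) nodes: 4


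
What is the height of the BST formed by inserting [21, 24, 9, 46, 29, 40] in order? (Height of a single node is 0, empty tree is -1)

Insertion order: [21, 24, 9, 46, 29, 40]
Tree (level-order array): [21, 9, 24, None, None, None, 46, 29, None, None, 40]
Compute height bottom-up (empty subtree = -1):
  height(9) = 1 + max(-1, -1) = 0
  height(40) = 1 + max(-1, -1) = 0
  height(29) = 1 + max(-1, 0) = 1
  height(46) = 1 + max(1, -1) = 2
  height(24) = 1 + max(-1, 2) = 3
  height(21) = 1 + max(0, 3) = 4
Height = 4


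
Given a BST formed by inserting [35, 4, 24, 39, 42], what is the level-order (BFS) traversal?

Tree insertion order: [35, 4, 24, 39, 42]
Tree (level-order array): [35, 4, 39, None, 24, None, 42]
BFS from the root, enqueuing left then right child of each popped node:
  queue [35] -> pop 35, enqueue [4, 39], visited so far: [35]
  queue [4, 39] -> pop 4, enqueue [24], visited so far: [35, 4]
  queue [39, 24] -> pop 39, enqueue [42], visited so far: [35, 4, 39]
  queue [24, 42] -> pop 24, enqueue [none], visited so far: [35, 4, 39, 24]
  queue [42] -> pop 42, enqueue [none], visited so far: [35, 4, 39, 24, 42]
Result: [35, 4, 39, 24, 42]


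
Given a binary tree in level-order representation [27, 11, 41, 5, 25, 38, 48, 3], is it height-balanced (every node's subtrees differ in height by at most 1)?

Tree (level-order array): [27, 11, 41, 5, 25, 38, 48, 3]
Definition: a tree is height-balanced if, at every node, |h(left) - h(right)| <= 1 (empty subtree has height -1).
Bottom-up per-node check:
  node 3: h_left=-1, h_right=-1, diff=0 [OK], height=0
  node 5: h_left=0, h_right=-1, diff=1 [OK], height=1
  node 25: h_left=-1, h_right=-1, diff=0 [OK], height=0
  node 11: h_left=1, h_right=0, diff=1 [OK], height=2
  node 38: h_left=-1, h_right=-1, diff=0 [OK], height=0
  node 48: h_left=-1, h_right=-1, diff=0 [OK], height=0
  node 41: h_left=0, h_right=0, diff=0 [OK], height=1
  node 27: h_left=2, h_right=1, diff=1 [OK], height=3
All nodes satisfy the balance condition.
Result: Balanced


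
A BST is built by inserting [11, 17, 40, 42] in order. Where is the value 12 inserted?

Starting tree (level order): [11, None, 17, None, 40, None, 42]
Insertion path: 11 -> 17
Result: insert 12 as left child of 17
Final tree (level order): [11, None, 17, 12, 40, None, None, None, 42]


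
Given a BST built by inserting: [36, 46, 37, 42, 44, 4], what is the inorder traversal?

Tree insertion order: [36, 46, 37, 42, 44, 4]
Tree (level-order array): [36, 4, 46, None, None, 37, None, None, 42, None, 44]
Inorder traversal: [4, 36, 37, 42, 44, 46]


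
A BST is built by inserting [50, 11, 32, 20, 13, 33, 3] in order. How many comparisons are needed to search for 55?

Search path for 55: 50
Found: False
Comparisons: 1


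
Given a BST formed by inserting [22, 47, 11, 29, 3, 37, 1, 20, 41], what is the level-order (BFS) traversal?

Tree insertion order: [22, 47, 11, 29, 3, 37, 1, 20, 41]
Tree (level-order array): [22, 11, 47, 3, 20, 29, None, 1, None, None, None, None, 37, None, None, None, 41]
BFS from the root, enqueuing left then right child of each popped node:
  queue [22] -> pop 22, enqueue [11, 47], visited so far: [22]
  queue [11, 47] -> pop 11, enqueue [3, 20], visited so far: [22, 11]
  queue [47, 3, 20] -> pop 47, enqueue [29], visited so far: [22, 11, 47]
  queue [3, 20, 29] -> pop 3, enqueue [1], visited so far: [22, 11, 47, 3]
  queue [20, 29, 1] -> pop 20, enqueue [none], visited so far: [22, 11, 47, 3, 20]
  queue [29, 1] -> pop 29, enqueue [37], visited so far: [22, 11, 47, 3, 20, 29]
  queue [1, 37] -> pop 1, enqueue [none], visited so far: [22, 11, 47, 3, 20, 29, 1]
  queue [37] -> pop 37, enqueue [41], visited so far: [22, 11, 47, 3, 20, 29, 1, 37]
  queue [41] -> pop 41, enqueue [none], visited so far: [22, 11, 47, 3, 20, 29, 1, 37, 41]
Result: [22, 11, 47, 3, 20, 29, 1, 37, 41]


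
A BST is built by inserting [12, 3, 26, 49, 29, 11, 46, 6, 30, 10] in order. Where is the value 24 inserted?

Starting tree (level order): [12, 3, 26, None, 11, None, 49, 6, None, 29, None, None, 10, None, 46, None, None, 30]
Insertion path: 12 -> 26
Result: insert 24 as left child of 26
Final tree (level order): [12, 3, 26, None, 11, 24, 49, 6, None, None, None, 29, None, None, 10, None, 46, None, None, 30]
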